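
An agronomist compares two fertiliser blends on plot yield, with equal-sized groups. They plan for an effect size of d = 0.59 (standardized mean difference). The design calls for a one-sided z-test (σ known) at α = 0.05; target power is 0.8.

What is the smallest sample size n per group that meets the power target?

Set Φ(δ − 1.645) = 0.8; then δ − 1.645 = Φ⁻¹(0.8) = 0.842, giving δ = 2.486.
δ = d·√(n/2) ⇒ n = 2(δ/d)² = 2 × (2.486 / 0.59)² = 35.52.
Round up to the next whole unit.

n = 36 per group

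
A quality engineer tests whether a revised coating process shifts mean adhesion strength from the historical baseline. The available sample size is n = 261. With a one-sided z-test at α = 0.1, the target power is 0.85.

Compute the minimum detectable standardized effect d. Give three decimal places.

d ≈ 0.143

Required noncentrality: δ = z_{0.1} + z_{0.15} = 1.282 + 1.036 = 2.318.
δ = d·√n ⇒ d = δ/√n = 2.318/√261 = 0.1435.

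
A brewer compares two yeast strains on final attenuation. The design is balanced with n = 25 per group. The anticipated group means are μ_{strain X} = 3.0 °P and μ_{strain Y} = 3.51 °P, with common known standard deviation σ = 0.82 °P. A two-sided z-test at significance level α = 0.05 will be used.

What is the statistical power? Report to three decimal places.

Standardized effect: d = |μ_{strain X} − μ_{strain Y}| / σ = |3.0 − 3.51| / 0.82 = 0.6220
Noncentrality parameter: δ = d·√(n/2) = 0.6220 × √(25/2) = 2.1989
Critical value for a two-sided test at α = 0.05: z_{α/2} = 1.960.
Power = Φ(δ − 1.960) + Φ(−δ − 1.960) = Φ(0.239) + Φ(-4.159) = 0.5944 + 0.0000 = 0.5944.

Power ≈ 0.594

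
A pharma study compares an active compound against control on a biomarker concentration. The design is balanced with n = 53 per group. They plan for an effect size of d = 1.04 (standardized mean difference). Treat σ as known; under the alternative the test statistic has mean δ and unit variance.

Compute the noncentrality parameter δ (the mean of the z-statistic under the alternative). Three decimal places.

δ ≈ 5.354

δ = d·√(n/2) = 1.04 × √(53/2) = 5.3537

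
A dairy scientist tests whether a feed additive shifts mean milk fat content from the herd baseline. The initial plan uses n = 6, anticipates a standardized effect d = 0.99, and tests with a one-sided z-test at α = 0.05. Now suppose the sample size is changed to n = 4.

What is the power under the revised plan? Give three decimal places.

With n = 4: δ = d·√n = 0.99 × √4 = 1.9800. Critical value z_{0.05} = 1.645.
Revised power = Φ(δ − 1.645) = Φ(0.335) = 0.6312.

Power ≈ 0.631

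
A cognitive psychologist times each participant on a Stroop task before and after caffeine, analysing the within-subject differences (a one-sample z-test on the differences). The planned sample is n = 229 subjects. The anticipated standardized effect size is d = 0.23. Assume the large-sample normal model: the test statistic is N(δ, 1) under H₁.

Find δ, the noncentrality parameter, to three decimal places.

δ ≈ 3.481

δ = d·√n = 0.23 × √229 = 3.4805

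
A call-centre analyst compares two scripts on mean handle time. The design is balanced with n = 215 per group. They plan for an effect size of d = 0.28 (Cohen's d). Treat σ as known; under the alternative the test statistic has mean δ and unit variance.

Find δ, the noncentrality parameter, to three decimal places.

δ ≈ 2.903

The noncentrality parameter scales effect size by the design's sample-size factor: δ = d·√(n/2) = 0.28 × √(215/2) = 2.9031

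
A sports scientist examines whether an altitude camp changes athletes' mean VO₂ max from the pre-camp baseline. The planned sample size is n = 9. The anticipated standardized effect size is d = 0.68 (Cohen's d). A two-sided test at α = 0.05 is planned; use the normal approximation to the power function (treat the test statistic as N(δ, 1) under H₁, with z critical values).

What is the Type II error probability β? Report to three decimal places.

Noncentrality parameter: δ = d·√n = 0.68 × √9 = 2.0400
Two-sided α = 0.05 → critical value z_{0.025} = 1.960.
Power = Φ(δ − 1.960) + Φ(−δ − 1.960) = Φ(0.080) + Φ(-4.000) = 0.5319 + 0.0000 = 0.5319.
Type II error: β = 1 − power = 1 − 0.5319 = 0.4681.

β ≈ 0.468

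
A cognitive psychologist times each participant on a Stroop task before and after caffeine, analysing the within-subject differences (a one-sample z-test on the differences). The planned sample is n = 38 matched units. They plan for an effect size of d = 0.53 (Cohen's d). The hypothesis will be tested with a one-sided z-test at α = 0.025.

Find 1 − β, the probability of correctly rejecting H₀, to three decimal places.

Noncentrality parameter: δ = d·√n = 0.53 × √38 = 3.2671
Critical value for a one-sided test at α = 0.025: z_α = 1.960.
Power = P(Z > 1.960 − δ) = Φ(1.307) = 0.9044.

Power ≈ 0.904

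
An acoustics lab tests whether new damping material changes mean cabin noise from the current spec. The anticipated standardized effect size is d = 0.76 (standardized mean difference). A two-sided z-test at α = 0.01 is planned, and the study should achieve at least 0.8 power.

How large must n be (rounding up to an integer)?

n = 21

For power 0.8 need Φ(δ − z_{0.005}) = 0.8, so δ = z_{0.005} + z_{0.20} = 2.576 + 0.842 = 3.417.
(Ignoring the negligible lower-tail rejection probability gives the usual closed-form inversion.)
δ = d·√n ⇒ n = (δ/d)² = (3.417 / 0.76)² = 20.22.
Round up to the next whole unit.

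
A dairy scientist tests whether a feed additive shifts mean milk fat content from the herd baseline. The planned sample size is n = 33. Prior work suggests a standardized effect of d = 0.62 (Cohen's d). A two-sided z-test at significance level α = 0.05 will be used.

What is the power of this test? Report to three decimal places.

Noncentrality parameter: δ = d·√n = 0.62 × √33 = 3.5616
Critical value for a two-sided test at α = 0.05: z_{α/2} = 1.960.
Power = Φ(δ − 1.960) + Φ(−δ − 1.960) = Φ(1.602) + Φ(-5.522) = 0.9454 + 0.0000 = 0.9454.

Power ≈ 0.945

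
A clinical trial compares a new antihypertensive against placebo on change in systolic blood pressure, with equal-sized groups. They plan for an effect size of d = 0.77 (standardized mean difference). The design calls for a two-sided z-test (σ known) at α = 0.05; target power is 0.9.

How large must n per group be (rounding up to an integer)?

Set Φ(δ − 1.960) = 0.9; then δ − 1.960 = Φ⁻¹(0.9) = 1.282, giving δ = 3.242.
(The Φ(−δ − z_{α/2}) term is vanishingly small for δ > 0 and is dropped in the standard sample-size formula.)
δ = d·√(n/2) ⇒ n = 2(δ/d)² = 2 × (3.242 / 0.77)² = 35.44.
Round up to the next whole unit.

n = 36 per group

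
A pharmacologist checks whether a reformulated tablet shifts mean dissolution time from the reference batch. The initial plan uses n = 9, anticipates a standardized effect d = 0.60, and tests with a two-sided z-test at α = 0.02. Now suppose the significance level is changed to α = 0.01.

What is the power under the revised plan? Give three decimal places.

δ = d·√n = 0.60 × √9 = 1.8000 (unchanged). New critical value: z_{0.005} = 2.576.
Revised power = Φ(δ − 2.576) + Φ(−δ − 2.576) = Φ(-0.776) + Φ(-4.376) = 0.2189 + 0.0000 = 0.2189.

Power ≈ 0.219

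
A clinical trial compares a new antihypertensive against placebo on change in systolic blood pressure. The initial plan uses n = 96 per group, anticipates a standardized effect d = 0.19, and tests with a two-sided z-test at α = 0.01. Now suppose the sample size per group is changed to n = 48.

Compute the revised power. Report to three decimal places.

With n = 48 per group: δ = d·√(n/2) = 0.19 × √(48/2) = 0.9308. Critical value z_{0.005} = 2.576.
Revised power = Φ(δ − 2.576) + Φ(−δ − 2.576) = Φ(-1.645) + Φ(-3.507) = 0.0500 + 0.0002 = 0.0502.

Power ≈ 0.050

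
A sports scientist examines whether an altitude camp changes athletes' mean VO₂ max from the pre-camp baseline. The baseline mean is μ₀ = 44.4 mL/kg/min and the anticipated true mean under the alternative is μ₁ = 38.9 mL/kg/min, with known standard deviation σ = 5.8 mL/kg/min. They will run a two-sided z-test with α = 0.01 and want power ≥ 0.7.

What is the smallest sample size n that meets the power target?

n = 11

Standardized effect: d = |μ₁ − μ₀| / σ = |38.9 − 44.4| / 5.8 = 0.9483
Set Φ(δ − 2.576) = 0.7; then δ − 2.576 = Φ⁻¹(0.7) = 0.524, giving δ = 3.100.
(The Φ(−δ − z_{α/2}) term is vanishingly small for δ > 0 and is dropped in the standard sample-size formula.)
δ = d·√n ⇒ n = (δ/d)² = (3.100 / 0.9483)² = 10.69.
Rounding up, n = 11.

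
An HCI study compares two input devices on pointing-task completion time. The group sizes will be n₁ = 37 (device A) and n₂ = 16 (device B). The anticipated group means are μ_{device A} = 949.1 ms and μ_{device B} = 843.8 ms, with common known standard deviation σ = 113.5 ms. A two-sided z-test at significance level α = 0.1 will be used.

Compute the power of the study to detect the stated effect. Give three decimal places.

Standardized effect: d = |μ_{device A} − μ_{device B}| / σ = |949.1 − 843.8| / 113.5 = 0.9278
Noncentrality parameter: δ = d / √(1/n₁ + 1/n₂) = 0.9278 / √(1/37 + 1/16) = 3.1007
Critical value for a two-sided test at α = 0.1: z_{α/2} = 1.645.
Power = Φ(δ − 1.645) + Φ(−δ − 1.645) = Φ(1.456) + Φ(-4.746) = 0.9273 + 0.0000 = 0.9273.

Power ≈ 0.927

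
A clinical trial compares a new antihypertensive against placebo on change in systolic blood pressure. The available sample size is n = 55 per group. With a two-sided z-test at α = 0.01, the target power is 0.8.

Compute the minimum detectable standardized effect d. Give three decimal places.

d ≈ 0.652

Required noncentrality: δ = z_{0.005} + z_{0.20} = 2.576 + 0.842 = 3.417.
(The second rejection-region term Φ(−δ − z_{α/2}) is negligible and dropped.)
δ = d·√(n/2) ⇒ d = δ/√(n/2) = 3.417/√(55/2) = 0.6517.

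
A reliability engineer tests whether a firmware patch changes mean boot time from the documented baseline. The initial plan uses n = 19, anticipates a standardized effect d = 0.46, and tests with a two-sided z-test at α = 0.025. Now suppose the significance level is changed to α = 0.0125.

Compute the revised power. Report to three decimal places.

Power ≈ 0.311

δ = d·√n = 0.46 × √19 = 2.0051 (unchanged). New critical value: z_{0.0063} = 2.498.
Revised power = Φ(δ − 2.498) + Φ(−δ − 2.498) = Φ(-0.493) + Φ(-4.503) = 0.3111 + 0.0000 = 0.3111.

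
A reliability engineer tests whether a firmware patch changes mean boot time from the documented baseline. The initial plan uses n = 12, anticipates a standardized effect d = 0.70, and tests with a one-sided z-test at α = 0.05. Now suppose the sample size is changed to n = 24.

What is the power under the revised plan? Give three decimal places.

With n = 24: δ = d·√n = 0.70 × √24 = 3.4293. Critical value z_{0.05} = 1.645.
Revised power = Φ(δ − 1.645) = Φ(1.784) = 0.9628.

Power ≈ 0.963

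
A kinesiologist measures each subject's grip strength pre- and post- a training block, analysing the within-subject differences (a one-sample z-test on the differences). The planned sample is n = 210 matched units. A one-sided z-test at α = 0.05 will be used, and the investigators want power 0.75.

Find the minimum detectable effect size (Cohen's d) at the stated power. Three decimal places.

d ≈ 0.160

Required noncentrality: δ = z_{0.05} + z_{0.25} = 1.645 + 0.674 = 2.319.
δ = d·√n ⇒ d = δ/√n = 2.319/√210 = 0.1600.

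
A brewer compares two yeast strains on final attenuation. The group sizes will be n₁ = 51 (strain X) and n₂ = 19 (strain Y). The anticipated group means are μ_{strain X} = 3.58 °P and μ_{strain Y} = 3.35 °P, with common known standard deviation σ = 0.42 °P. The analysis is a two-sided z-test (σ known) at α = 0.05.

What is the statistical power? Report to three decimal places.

Standardized effect: d = |μ_{strain X} − μ_{strain Y}| / σ = |3.58 − 3.35| / 0.42 = 0.5476
Noncentrality parameter: δ = d / √(1/n₁ + 1/n₂) = 0.5476 / √(1/51 + 1/19) = 2.0375
Two-sided α = 0.05 → critical value z_{0.025} = 1.960.
Power = Φ(δ − 1.960) + Φ(−δ − 1.960) = Φ(0.078) + Φ(-3.997) = 0.5309 + 0.0000 = 0.5309.

Power ≈ 0.531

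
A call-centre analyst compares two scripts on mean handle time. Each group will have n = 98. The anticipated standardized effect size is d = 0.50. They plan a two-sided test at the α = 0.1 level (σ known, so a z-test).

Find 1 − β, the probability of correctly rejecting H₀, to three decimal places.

Power ≈ 0.968

Noncentrality parameter: δ = d·√(n/2) = 0.50 × √(98/2) = 3.5000
Critical value for a two-sided test at α = 0.1: z_{α/2} = 1.645.
Power = Φ(δ − 1.645) + Φ(−δ − 1.645) = Φ(1.855) + Φ(-5.145) = 0.9682 + 0.0000 = 0.9682.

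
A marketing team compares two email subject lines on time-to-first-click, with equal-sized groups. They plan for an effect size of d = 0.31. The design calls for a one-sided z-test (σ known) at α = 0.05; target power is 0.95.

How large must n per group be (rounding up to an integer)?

Set Φ(δ − 1.645) = 0.95; then δ − 1.645 = Φ⁻¹(0.95) = 1.645, giving δ = 3.290.
δ = d·√(n/2) ⇒ n = 2(δ/d)² = 2 × (3.290 / 0.31)² = 225.23.
Rounding up, n = 226 per group.

n = 226 per group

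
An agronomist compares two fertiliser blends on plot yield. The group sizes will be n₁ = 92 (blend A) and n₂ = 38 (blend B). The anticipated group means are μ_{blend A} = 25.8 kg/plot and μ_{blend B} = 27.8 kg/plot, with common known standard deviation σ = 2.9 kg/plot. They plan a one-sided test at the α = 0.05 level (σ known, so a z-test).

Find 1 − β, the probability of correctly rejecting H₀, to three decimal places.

Power ≈ 0.973

Standardized effect: d = |μ_{blend A} − μ_{blend B}| / σ = |25.8 − 27.8| / 2.9 = 0.6897
Noncentrality parameter: λ = d / √(1/n₁ + 1/n₂) = 0.6897 / √(1/92 + 1/38) = 3.5764
Critical value for a one-sided test at α = 0.05: z_α = 1.645.
Power = P(Z > 1.645 − λ) = Φ(1.932) = 0.9733.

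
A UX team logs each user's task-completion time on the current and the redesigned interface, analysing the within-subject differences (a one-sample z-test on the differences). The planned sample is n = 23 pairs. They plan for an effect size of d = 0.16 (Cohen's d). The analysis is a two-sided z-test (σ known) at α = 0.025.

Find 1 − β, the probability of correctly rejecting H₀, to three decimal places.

Noncentrality parameter: δ = d·√n = 0.16 × √23 = 0.7673
Two-sided α = 0.025 → critical value z_{0.0125} = 2.241.
Power = Φ(δ − 2.241) + Φ(−δ − 2.241) = Φ(-1.474) + Φ(-3.009) = 0.0702 + 0.0013 = 0.0715.

Power ≈ 0.072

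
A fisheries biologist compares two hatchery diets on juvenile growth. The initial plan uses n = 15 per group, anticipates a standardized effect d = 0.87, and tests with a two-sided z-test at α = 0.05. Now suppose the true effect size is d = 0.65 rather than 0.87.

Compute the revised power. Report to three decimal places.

Power ≈ 0.429

With d = 0.65: δ = d·√(n/2) = 0.65 × √(15/2) = 1.7801. Critical value z_{0.025} = 1.960.
Revised power = Φ(δ − 1.960) + Φ(−δ − 1.960) = Φ(-0.180) + Φ(-3.740) = 0.4286 + 0.0001 = 0.4287.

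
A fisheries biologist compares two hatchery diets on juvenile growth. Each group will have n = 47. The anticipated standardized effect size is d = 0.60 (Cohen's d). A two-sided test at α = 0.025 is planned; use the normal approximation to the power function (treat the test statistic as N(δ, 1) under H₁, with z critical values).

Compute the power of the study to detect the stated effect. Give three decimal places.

Power ≈ 0.748

Noncentrality parameter: δ = d·√(n/2) = 0.60 × √(47/2) = 2.9086
Critical value for a two-sided test at α = 0.025: z_{α/2} = 2.241.
Power = Φ(δ − 2.241) + Φ(−δ − 2.241) = Φ(0.667) + Φ(-5.150) = 0.7477 + 0.0000 = 0.7477.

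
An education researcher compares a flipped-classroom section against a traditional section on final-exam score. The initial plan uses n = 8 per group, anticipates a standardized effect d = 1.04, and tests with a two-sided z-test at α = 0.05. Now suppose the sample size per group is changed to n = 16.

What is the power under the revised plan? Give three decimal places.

Power ≈ 0.837

With n = 16 per group: δ = d·√(n/2) = 1.04 × √(16/2) = 2.9416. Critical value z_{0.025} = 1.960.
Revised power = Φ(δ − 1.960) + Φ(−δ − 1.960) = Φ(0.982) + Φ(-4.902) = 0.8369 + 0.0000 = 0.8369.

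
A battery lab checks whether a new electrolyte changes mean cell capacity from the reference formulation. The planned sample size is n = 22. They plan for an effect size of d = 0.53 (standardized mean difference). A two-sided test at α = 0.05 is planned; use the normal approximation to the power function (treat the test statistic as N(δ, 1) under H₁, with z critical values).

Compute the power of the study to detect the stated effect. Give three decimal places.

Noncentrality parameter: δ = d·√n = 0.53 × √22 = 2.4859
Two-sided α = 0.05 → critical value z_{0.025} = 1.960.
Power = Φ(δ − 1.960) + Φ(−δ − 1.960) = Φ(0.526) + Φ(-4.446) = 0.7005 + 0.0000 = 0.7005.

Power ≈ 0.701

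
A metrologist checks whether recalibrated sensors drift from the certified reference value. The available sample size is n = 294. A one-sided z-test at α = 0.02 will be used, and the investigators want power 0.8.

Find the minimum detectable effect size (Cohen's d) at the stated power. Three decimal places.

d ≈ 0.169

Need Φ(δ − 2.054) = 0.8, so δ = 2.054 + 0.842 = 2.895.
δ = d·√n ⇒ d = δ/√n = 2.895/√294 = 0.1689.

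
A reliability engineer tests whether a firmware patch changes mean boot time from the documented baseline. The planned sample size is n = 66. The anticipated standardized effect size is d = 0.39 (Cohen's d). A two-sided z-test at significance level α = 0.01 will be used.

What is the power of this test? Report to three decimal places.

Power ≈ 0.723

Noncentrality parameter: δ = d·√n = 0.39 × √66 = 3.1684
Two-sided α = 0.01 → critical value z_{0.005} = 2.576.
Power = Φ(δ − 2.576) + Φ(−δ − 2.576) = Φ(0.593) + Φ(-5.744) = 0.7233 + 0.0000 = 0.7233.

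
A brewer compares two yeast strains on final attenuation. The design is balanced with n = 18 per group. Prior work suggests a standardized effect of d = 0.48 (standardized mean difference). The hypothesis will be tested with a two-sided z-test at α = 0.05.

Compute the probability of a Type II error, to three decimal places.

Noncentrality parameter: δ = d·√(n/2) = 0.48 × √(18/2) = 1.4400
Two-sided α = 0.05 → critical value z_{0.025} = 1.960.
Power = Φ(δ − 1.960) + Φ(−δ − 1.960) = Φ(-0.520) + Φ(-3.400) = 0.3015 + 0.0003 = 0.3019.
Type II error: β = 1 − power = 1 − 0.3019 = 0.6981.

β ≈ 0.698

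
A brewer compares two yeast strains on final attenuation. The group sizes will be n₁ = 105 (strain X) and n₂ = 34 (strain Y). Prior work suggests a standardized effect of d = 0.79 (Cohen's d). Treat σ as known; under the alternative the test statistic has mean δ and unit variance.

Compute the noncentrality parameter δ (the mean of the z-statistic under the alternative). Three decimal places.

δ ≈ 4.004

The noncentrality parameter scales effect size by the design's sample-size factor: δ = d / √(1/n₁ + 1/n₂) = 0.79 / √(1/105 + 1/34) = 4.0036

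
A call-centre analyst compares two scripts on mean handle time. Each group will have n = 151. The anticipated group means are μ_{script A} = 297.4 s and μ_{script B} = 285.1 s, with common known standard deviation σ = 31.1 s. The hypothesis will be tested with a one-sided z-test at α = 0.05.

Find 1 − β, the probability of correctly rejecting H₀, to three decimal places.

Standardized effect: d = |μ_{script A} − μ_{script B}| / σ = |297.4 − 285.1| / 31.1 = 0.3955
Noncentrality parameter: δ = d·√(n/2) = 0.3955 × √(151/2) = 3.4365
Critical value for a one-sided test at α = 0.05: z_α = 1.645.
Power = Φ(δ − 1.645) = Φ(1.792) = 0.9634.

Power ≈ 0.963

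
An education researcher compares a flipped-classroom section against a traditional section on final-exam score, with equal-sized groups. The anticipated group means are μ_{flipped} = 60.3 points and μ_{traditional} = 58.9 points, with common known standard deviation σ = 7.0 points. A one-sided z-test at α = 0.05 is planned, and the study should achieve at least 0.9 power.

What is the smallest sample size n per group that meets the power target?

n = 429 per group

Standardized effect: d = |μ_{flipped} − μ_{traditional}| / σ = |60.3 − 58.9| / 7.0 = 0.2000
Set Φ(δ − 1.645) = 0.9; then δ − 1.645 = Φ⁻¹(0.9) = 1.282, giving δ = 2.926.
δ = d·√(n/2) ⇒ n = 2(δ/d)² = 2 × (2.926 / 0.2000)² = 428.19.
Round up to the next whole unit.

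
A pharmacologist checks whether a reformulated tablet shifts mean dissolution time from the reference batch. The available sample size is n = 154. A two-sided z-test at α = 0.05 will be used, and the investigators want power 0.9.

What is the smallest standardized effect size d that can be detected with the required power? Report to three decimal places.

Required noncentrality: δ = z_{0.025} + z_{0.10} = 1.960 + 1.282 = 3.242.
(The second rejection-region term Φ(−δ − z_{α/2}) is negligible and dropped.)
δ = d·√n ⇒ d = δ/√n = 3.242/√154 = 0.2612.

d ≈ 0.261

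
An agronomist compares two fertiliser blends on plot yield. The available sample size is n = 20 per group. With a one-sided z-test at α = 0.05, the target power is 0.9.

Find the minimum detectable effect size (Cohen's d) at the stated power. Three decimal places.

d ≈ 0.925

Need Φ(δ − 1.645) = 0.9, so δ = 1.645 + 1.282 = 2.926.
δ = d·√(n/2) ⇒ d = δ/√(n/2) = 2.926/√(20/2) = 0.9254.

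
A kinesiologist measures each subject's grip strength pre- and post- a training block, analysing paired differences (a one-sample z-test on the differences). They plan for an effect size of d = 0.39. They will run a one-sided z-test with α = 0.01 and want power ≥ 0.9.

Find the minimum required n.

n = 86

Set Φ(δ − 2.326) = 0.9; then δ − 2.326 = Φ⁻¹(0.9) = 1.282, giving δ = 3.608.
δ = d·√n ⇒ n = (δ/d)² = (3.608 / 0.39)² = 85.58.
Round up to the next whole unit.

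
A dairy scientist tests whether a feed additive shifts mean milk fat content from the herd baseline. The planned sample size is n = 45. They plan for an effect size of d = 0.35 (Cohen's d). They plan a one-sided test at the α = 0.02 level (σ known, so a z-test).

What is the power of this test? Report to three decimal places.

Noncentrality parameter: δ = d·√n = 0.35 × √45 = 2.3479
One-sided α = 0.02 → critical value z_{0.02} = 2.054.
Power = Φ(δ − 2.054) = Φ(0.294) = 0.6157.

Power ≈ 0.616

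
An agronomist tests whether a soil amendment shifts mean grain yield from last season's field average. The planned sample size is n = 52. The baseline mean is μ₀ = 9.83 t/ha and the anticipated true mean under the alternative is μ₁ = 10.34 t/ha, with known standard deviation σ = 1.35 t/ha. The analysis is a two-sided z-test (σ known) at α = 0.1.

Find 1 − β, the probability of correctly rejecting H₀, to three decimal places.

Standardized effect: d = |μ₁ − μ₀| / σ = |10.34 − 9.83| / 1.35 = 0.3778
Noncentrality parameter: δ = d·√n = 0.3778 × √52 = 2.7242
Two-sided α = 0.1 → critical value z_{0.05} = 1.645.
Power = Φ(δ − 1.645) + Φ(−δ − 1.645) = Φ(1.079) + Φ(-4.369) = 0.8598 + 0.0000 = 0.8598.

Power ≈ 0.860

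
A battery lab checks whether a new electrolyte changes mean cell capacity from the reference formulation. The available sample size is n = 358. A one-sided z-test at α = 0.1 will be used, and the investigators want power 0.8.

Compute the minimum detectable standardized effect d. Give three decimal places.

Required noncentrality: δ = z_{0.1} + z_{0.20} = 1.282 + 0.842 = 2.123.
δ = d·√n ⇒ d = δ/√n = 2.123/√358 = 0.1122.

d ≈ 0.112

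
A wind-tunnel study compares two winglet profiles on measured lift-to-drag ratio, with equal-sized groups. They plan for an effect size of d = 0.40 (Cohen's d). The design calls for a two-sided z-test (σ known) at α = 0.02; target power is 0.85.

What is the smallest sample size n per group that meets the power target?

n = 142 per group

For power 0.85 need Φ(δ − z_{0.01}) = 0.85, so δ = z_{0.01} + z_{0.15} = 2.326 + 1.036 = 3.363.
(The Φ(−δ − z_{α/2}) term is vanishingly small for δ > 0 and is dropped in the standard sample-size formula.)
δ = d·√(n/2) ⇒ n = 2(δ/d)² = 2 × (3.363 / 0.40)² = 141.35.
Rounding up, n = 142 per group.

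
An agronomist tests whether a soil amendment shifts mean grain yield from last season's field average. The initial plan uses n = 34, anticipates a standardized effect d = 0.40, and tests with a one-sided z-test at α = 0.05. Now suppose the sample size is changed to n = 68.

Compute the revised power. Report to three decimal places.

With n = 68: δ = d·√n = 0.40 × √68 = 3.2985. Critical value z_{0.05} = 1.645.
Revised power = P(Z > 1.645 − δ) = Φ(1.654) = 0.9509.

Power ≈ 0.951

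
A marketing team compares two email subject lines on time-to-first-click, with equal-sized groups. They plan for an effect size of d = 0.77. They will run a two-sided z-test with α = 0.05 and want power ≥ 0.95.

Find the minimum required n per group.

n = 44 per group

For power 0.95 need Φ(δ − z_{0.025}) = 0.95, so δ = z_{0.025} + z_{0.05} = 1.960 + 1.645 = 3.605.
(The Φ(−δ − z_{α/2}) term is vanishingly small for δ > 0 and is dropped in the standard sample-size formula.)
δ = d·√(n/2) ⇒ n = 2(δ/d)² = 2 × (3.605 / 0.77)² = 43.83.
Rounding up, n = 44 per group.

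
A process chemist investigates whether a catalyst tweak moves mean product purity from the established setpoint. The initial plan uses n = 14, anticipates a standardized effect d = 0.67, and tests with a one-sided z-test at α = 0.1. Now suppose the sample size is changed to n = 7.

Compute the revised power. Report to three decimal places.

Power ≈ 0.688

With n = 7: δ = d·√n = 0.67 × √7 = 1.7727. Critical value z_{0.1} = 1.282.
Revised power = Φ(δ − 1.282) = Φ(0.491) = 0.6883.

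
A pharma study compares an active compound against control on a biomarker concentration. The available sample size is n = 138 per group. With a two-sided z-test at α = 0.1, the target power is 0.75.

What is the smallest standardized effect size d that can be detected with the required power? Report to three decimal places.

d ≈ 0.279

Need Φ(δ − 1.645) = 0.75, so δ = 1.645 + 0.674 = 2.319.
(The second rejection-region term Φ(−δ − z_{α/2}) is negligible and dropped.)
δ = d·√(n/2) ⇒ d = δ/√(n/2) = 2.319/√(138/2) = 0.2792.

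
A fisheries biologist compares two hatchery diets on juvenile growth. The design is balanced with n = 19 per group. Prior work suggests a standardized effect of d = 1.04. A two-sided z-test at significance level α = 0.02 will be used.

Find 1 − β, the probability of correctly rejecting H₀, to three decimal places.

Noncentrality parameter: δ = d·√(n/2) = 1.04 × √(19/2) = 3.2055
Critical value for a two-sided test at α = 0.02: z_{α/2} = 2.326.
Power = Φ(δ − 2.326) + Φ(−δ − 2.326) = Φ(0.879) + Φ(-5.532) = 0.8103 + 0.0000 = 0.8103.

Power ≈ 0.810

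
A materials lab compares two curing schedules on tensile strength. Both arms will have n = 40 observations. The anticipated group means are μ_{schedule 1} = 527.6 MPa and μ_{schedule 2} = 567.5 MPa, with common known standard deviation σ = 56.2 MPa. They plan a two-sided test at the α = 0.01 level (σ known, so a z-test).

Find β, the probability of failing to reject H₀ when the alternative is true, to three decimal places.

Standardized effect: d = |μ_{schedule 1} − μ_{schedule 2}| / σ = |527.6 − 567.5| / 56.2 = 0.7100
Noncentrality parameter: δ = d·√(n/2) = 0.7100 × √(40/2) = 3.1751
Two-sided α = 0.01 → critical value z_{0.005} = 2.576.
Power = Φ(δ − 2.576) + Φ(−δ − 2.576) = Φ(0.599) + Φ(-5.751) = 0.7255 + 0.0000 = 0.7255.
Type II error: β = 1 − power = 1 − 0.7255 = 0.2745.

β ≈ 0.275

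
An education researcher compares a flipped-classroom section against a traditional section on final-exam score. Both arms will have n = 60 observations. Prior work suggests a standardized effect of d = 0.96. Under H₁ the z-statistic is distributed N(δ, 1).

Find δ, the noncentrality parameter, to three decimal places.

The noncentrality parameter scales effect size by the design's sample-size factor: δ = d·√(n/2) = 0.96 × √(60/2) = 5.2581

δ ≈ 5.258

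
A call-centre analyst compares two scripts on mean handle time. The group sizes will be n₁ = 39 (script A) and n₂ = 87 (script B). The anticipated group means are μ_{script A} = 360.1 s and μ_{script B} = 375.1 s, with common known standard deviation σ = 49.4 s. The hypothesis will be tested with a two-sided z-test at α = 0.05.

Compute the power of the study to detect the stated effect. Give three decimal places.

Standardized effect: d = |μ_{script A} − μ_{script B}| / σ = |360.1 − 375.1| / 49.4 = 0.3036
Noncentrality parameter: δ = d / √(1/n₁ + 1/n₂) = 0.3036 / √(1/39 + 1/87) = 1.5757
Critical value for a two-sided test at α = 0.05: z_{α/2} = 1.960.
Power = Φ(δ − 1.960) + Φ(−δ − 1.960) = Φ(-0.384) + Φ(-3.536) = 0.3504 + 0.0002 = 0.3506.

Power ≈ 0.351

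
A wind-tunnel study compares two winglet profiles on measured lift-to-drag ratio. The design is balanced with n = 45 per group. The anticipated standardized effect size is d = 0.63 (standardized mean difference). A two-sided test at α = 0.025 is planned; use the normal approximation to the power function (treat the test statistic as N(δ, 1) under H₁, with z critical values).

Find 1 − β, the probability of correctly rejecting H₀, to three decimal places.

Noncentrality parameter: δ = d·√(n/2) = 0.63 × √(45/2) = 2.9884
Critical value for a two-sided test at α = 0.025: z_{α/2} = 2.241.
Power = Φ(δ − 2.241) + Φ(−δ − 2.241) = Φ(0.747) + Φ(-5.230) = 0.7725 + 0.0000 = 0.7725.

Power ≈ 0.772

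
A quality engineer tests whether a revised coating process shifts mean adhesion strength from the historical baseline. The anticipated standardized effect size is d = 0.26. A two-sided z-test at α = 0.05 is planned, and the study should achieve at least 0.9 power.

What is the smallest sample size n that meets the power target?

Set Φ(δ − 1.960) = 0.9; then δ − 1.960 = Φ⁻¹(0.9) = 1.282, giving δ = 3.242.
(The Φ(−δ − z_{α/2}) term is vanishingly small for δ > 0 and is dropped in the standard sample-size formula.)
δ = d·√n ⇒ n = (δ/d)² = (3.242 / 0.26)² = 155.44.
Rounding up, n = 156.

n = 156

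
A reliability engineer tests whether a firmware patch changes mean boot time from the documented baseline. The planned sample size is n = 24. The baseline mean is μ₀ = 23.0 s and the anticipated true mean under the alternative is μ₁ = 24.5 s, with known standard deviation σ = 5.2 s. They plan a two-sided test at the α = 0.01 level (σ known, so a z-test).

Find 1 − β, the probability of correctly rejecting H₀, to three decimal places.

Power ≈ 0.123

Standardized effect: d = |μ₁ − μ₀| / σ = |24.5 − 23.0| / 5.2 = 0.2885
Noncentrality parameter: δ = d·√n = 0.2885 × √24 = 1.4132
Critical value for a two-sided test at α = 0.01: z_{α/2} = 2.576.
Power = Φ(δ − 2.576) + Φ(−δ − 2.576) = Φ(-1.163) + Φ(-3.989) = 0.1225 + 0.0000 = 0.1225.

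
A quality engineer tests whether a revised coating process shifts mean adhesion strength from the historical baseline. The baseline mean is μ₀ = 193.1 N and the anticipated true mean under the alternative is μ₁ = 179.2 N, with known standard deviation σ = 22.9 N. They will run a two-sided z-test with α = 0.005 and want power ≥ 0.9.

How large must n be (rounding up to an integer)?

n = 46

Standardized effect: d = |μ₁ − μ₀| / σ = |179.2 − 193.1| / 22.9 = 0.6070
For power 0.9 need Φ(δ − z_{0.0025}) = 0.9, so δ = z_{0.0025} + z_{0.10} = 2.807 + 1.282 = 4.089.
(The Φ(−δ − z_{α/2}) term is vanishingly small for δ > 0 and is dropped in the standard sample-size formula.)
δ = d·√n ⇒ n = (δ/d)² = (4.089 / 0.6070)² = 45.37.
Round up to the next whole unit.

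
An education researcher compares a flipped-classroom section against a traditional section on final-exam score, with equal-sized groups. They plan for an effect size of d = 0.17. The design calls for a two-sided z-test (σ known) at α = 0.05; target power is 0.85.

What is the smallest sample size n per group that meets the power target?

n = 622 per group

Set Φ(δ − 1.960) = 0.85; then δ − 1.960 = Φ⁻¹(0.85) = 1.036, giving δ = 2.996.
(The Φ(−δ − z_{α/2}) term is vanishingly small for δ > 0 and is dropped in the standard sample-size formula.)
δ = d·√(n/2) ⇒ n = 2(δ/d)² = 2 × (2.996 / 0.17)² = 621.34.
Rounding up, n = 622 per group.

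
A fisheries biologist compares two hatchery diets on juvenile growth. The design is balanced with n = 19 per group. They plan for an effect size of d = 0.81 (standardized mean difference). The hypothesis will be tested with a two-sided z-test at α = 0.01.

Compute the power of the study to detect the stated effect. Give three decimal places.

Power ≈ 0.468

Noncentrality parameter: δ = d·√(n/2) = 0.81 × √(19/2) = 2.4966
Critical value for a two-sided test at α = 0.01: z_{α/2} = 2.576.
Power = Φ(δ − 2.576) + Φ(−δ − 2.576) = Φ(-0.079) + Φ(-5.072) = 0.4684 + 0.0000 = 0.4684.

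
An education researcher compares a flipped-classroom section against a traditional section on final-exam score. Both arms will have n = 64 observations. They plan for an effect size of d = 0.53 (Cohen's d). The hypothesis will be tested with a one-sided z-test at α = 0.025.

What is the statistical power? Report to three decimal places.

Power ≈ 0.850

Noncentrality parameter: δ = d·√(n/2) = 0.53 × √(64/2) = 2.9981
Critical value for a one-sided test at α = 0.025: z_α = 1.960.
Power = Φ(δ − 1.960) = Φ(1.038) = 0.8504.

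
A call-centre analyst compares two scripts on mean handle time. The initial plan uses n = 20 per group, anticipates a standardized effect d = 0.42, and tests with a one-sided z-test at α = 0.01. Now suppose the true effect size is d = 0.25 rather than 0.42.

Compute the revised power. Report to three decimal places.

Power ≈ 0.062

With d = 0.25: δ = d·√(n/2) = 0.25 × √(20/2) = 0.7906. Critical value z_{0.01} = 2.326.
Revised power = P(Z > 2.326 − δ) = Φ(-1.536) = 0.0623.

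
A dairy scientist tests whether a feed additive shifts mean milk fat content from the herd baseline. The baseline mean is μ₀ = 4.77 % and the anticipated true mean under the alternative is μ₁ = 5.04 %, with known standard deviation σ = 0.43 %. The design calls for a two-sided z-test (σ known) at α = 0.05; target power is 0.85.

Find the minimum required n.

Standardized effect: d = |μ₁ − μ₀| / σ = |5.04 − 4.77| / 0.43 = 0.6279
Set Φ(δ − 1.960) = 0.85; then δ − 1.960 = Φ⁻¹(0.85) = 1.036, giving δ = 2.996.
(For δ > 0 the lower-tail rejection region contributes negligibly to power, so the one-term inversion is standard.)
δ = d·√n ⇒ n = (δ/d)² = (2.996 / 0.6279)² = 22.77.
Rounding up, n = 23.

n = 23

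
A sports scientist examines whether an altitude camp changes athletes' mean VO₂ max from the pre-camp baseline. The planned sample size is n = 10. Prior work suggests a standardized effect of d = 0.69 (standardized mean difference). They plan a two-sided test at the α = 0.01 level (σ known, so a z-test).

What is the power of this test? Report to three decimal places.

Power ≈ 0.347

Noncentrality parameter: δ = d·√n = 0.69 × √10 = 2.1820
Critical value for a two-sided test at α = 0.01: z_{α/2} = 2.576.
Power = Φ(δ − 2.576) + Φ(−δ − 2.576) = Φ(-0.394) + Φ(-4.758) = 0.3468 + 0.0000 = 0.3468.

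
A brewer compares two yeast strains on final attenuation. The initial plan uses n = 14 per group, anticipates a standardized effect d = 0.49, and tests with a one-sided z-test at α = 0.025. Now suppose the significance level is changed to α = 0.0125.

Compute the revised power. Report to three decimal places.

Power ≈ 0.172

δ = d·√(n/2) = 0.49 × √(14/2) = 1.2964 (unchanged). New critical value: z_{0.0125} = 2.241.
Revised power = P(Z > 2.241 − δ) = Φ(-0.945) = 0.1723.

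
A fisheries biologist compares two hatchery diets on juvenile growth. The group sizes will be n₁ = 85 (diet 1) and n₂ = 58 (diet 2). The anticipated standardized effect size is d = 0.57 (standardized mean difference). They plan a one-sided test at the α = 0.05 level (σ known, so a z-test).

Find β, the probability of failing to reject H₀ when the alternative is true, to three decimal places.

Noncentrality parameter: δ = d / √(1/n₁ + 1/n₂) = 0.57 / √(1/85 + 1/58) = 3.3468
One-sided α = 0.05 → critical value z_{0.05} = 1.645.
Power = P(Z > 1.645 − δ) = Φ(1.702) = 0.9556.
Type II error: β = 1 − power = 1 − 0.9556 = 0.0444.

β ≈ 0.044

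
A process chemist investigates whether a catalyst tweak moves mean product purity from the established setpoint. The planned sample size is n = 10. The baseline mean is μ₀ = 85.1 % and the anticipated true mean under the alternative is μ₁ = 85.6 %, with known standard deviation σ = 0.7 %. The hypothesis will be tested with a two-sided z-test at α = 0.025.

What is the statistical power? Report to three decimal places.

Power ≈ 0.507

Standardized effect: d = |μ₁ − μ₀| / σ = |85.6 − 85.1| / 0.7 = 0.7143
Noncentrality parameter: δ = d·√n = 0.7143 × √10 = 2.2588
Two-sided α = 0.025 → critical value z_{0.0125} = 2.241.
Power = Φ(δ − 2.241) + Φ(−δ − 2.241) = Φ(0.017) + Φ(-4.500) = 0.5069 + 0.0000 = 0.5069.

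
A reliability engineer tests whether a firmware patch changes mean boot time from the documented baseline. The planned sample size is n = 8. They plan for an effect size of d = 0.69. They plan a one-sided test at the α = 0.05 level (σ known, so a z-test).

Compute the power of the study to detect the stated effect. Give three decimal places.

Power ≈ 0.620

Noncentrality parameter: δ = d·√n = 0.69 × √8 = 1.9516
One-sided α = 0.05 → critical value z_{0.05} = 1.645.
Power = P(Z > 1.645 − δ) = Φ(0.307) = 0.6205.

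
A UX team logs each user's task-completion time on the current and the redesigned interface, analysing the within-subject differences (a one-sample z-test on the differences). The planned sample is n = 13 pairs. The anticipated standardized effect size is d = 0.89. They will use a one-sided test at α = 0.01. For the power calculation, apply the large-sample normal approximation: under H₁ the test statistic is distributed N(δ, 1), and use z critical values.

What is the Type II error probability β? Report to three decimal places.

Noncentrality parameter: δ = d·√n = 0.89 × √13 = 3.2089
Critical value for a one-sided test at α = 0.01: z_α = 2.326.
Power = P(Z > 2.326 − δ) = Φ(0.883) = 0.8113.
Type II error: β = 1 − power = 1 − 0.8113 = 0.1887.

β ≈ 0.189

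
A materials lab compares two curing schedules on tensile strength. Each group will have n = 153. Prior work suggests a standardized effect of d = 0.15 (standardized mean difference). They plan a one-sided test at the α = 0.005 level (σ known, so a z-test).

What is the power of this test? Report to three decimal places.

Noncentrality parameter: δ = d·√(n/2) = 0.15 × √(153/2) = 1.3120
One-sided α = 0.005 → critical value z_{0.005} = 2.576.
Power = Φ(δ − 2.576) = Φ(-1.264) = 0.1031.

Power ≈ 0.103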